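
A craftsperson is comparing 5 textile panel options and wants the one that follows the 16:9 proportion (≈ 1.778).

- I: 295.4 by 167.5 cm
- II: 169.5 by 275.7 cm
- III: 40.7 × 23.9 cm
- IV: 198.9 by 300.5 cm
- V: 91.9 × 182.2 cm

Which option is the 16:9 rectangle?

Ratios (long/short): I ≈ 1.764; II ≈ 1.627; III ≈ 1.703; IV ≈ 1.511; V ≈ 1.983.
16:9 ≈ 1.778; option I is nearest (Δ 0.014).

I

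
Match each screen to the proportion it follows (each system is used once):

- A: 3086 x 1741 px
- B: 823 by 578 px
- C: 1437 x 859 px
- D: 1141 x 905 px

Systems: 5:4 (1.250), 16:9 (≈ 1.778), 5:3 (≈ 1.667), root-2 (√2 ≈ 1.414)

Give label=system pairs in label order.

A = 3086/1741 ≈ 1.773 → 16:9 (1.778)
B = 823/578 ≈ 1.424 → root-2 (1.414)
C = 1437/859 ≈ 1.673 → 5:3 (1.667)
D = 1141/905 ≈ 1.261 → 5:4 (1.250)

A=16:9, B=root-2, C=5:3, D=5:4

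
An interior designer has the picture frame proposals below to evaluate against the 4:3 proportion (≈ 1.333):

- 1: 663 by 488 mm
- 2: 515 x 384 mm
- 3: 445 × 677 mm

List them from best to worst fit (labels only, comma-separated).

2, 1, 3

1: 663/488 ≈ 1.359 → |1.359 − 1.333| = 0.026
2: 515/384 ≈ 1.341 → |1.341 − 1.333| = 0.008
3: 677/445 ≈ 1.521 → |1.521 − 1.333| = 0.188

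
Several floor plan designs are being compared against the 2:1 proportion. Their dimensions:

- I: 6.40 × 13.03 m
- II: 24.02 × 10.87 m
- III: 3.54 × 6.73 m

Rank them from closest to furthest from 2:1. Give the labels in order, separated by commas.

I: 13.03/6.40 ≈ 2.036 → |2.036 − 2.000| = 0.036
II: 24.02/10.87 ≈ 2.210 → |2.210 − 2.000| = 0.210
III: 6.73/3.54 ≈ 1.901 → |1.901 − 2.000| = 0.099

I, III, II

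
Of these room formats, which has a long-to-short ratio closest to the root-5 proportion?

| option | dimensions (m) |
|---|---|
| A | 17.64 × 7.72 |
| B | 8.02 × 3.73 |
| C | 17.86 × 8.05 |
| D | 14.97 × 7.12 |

C

Target root-5 ≈ 2.236.
A: 2.285 (Δ0.049)  B: 2.150 (Δ0.086)  C: 2.219 (Δ0.017)  D: 2.103 (Δ0.133)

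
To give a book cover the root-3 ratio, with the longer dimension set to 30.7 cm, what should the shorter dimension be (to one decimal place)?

root-3 ≈ 1.73205.
Shorter side = 30.7 ÷ 1.73205 ≈ 17.725 → 17.7 cm.

17.7 cm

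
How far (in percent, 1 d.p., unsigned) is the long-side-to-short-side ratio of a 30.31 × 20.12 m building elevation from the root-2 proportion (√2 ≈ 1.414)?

6.5%

Ratio = 30.31 / 20.12 ≈ 1.5065.
Ideal root-2 ≈ 1.4142. |1.5065 − 1.4142| / 1.4142 ≈ 6.53% → 6.5%.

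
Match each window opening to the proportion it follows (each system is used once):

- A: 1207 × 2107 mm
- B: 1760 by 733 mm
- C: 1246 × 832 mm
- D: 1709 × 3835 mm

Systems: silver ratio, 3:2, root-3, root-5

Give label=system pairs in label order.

A=root-3, B=silver ratio, C=3:2, D=root-5

A = 2107/1207 ≈ 1.746 → root-3 (1.732)
B = 1760/733 ≈ 2.401 → silver ratio (2.414)
C = 1246/832 ≈ 1.498 → 3:2 (1.500)
D = 3835/1709 ≈ 2.244 → root-5 (2.236)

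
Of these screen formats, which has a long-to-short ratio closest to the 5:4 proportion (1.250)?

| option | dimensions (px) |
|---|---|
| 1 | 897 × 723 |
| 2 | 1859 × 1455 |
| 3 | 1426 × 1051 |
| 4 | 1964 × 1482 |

1

Ratios (long/short): 1 ≈ 1.241; 2 ≈ 1.278; 3 ≈ 1.357; 4 ≈ 1.325.
5:4 ≈ 1.250; option 1 is nearest (Δ 0.009).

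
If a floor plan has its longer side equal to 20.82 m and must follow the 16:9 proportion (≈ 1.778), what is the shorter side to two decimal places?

16:9 ≈ 1.77778.
Shorter side = 20.82 ÷ 1.77778 ≈ 11.7112 → 11.71 m.

11.71 m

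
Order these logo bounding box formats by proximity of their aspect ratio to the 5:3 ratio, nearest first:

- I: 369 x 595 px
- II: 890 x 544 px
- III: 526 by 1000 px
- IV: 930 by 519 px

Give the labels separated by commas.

I: 595/369 ≈ 1.612 → |1.612 − 1.667| = 0.055
II: 890/544 ≈ 1.636 → |1.636 − 1.667| = 0.031
III: 1000/526 ≈ 1.901 → |1.901 − 1.667| = 0.234
IV: 930/519 ≈ 1.792 → |1.792 − 1.667| = 0.125

II, I, IV, III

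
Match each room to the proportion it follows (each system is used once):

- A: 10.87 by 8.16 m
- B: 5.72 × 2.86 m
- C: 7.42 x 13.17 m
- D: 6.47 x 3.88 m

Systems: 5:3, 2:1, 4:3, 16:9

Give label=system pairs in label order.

Ratios: A ≈ 1.332; B ≈ 2.000; C ≈ 1.775; D ≈ 1.668.
Targets: 5:3 ≈ 1.667; 2:1 ≈ 2.000; 4:3 ≈ 1.333; 16:9 ≈ 1.778.

A=4:3, B=2:1, C=16:9, D=5:3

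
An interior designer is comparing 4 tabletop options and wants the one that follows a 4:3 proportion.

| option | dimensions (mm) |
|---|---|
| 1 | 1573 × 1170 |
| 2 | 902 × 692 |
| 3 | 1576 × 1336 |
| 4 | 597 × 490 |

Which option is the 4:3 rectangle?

Ratios (long/short): 1 ≈ 1.344; 2 ≈ 1.303; 3 ≈ 1.180; 4 ≈ 1.218.
4:3 ≈ 1.333; option 1 is nearest (Δ 0.011).

1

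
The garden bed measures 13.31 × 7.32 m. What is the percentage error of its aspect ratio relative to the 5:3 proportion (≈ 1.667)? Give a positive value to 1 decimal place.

9.1%

Ratio = 13.31 / 7.32 ≈ 1.8183.
Ideal 5:3 ≈ 1.6667. |1.8183 − 1.6667| / 1.6667 ≈ 9.10% → 9.1%.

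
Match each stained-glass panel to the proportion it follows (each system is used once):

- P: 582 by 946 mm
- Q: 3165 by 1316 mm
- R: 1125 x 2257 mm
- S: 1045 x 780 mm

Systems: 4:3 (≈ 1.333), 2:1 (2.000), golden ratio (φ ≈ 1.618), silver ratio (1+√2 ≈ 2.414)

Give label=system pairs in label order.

P = 946/582 ≈ 1.625 → golden ratio (1.618)
Q = 3165/1316 ≈ 2.405 → silver ratio (2.414)
R = 2257/1125 ≈ 2.006 → 2:1 (2.000)
S = 1045/780 ≈ 1.340 → 4:3 (1.333)

P=golden ratio, Q=silver ratio, R=2:1, S=4:3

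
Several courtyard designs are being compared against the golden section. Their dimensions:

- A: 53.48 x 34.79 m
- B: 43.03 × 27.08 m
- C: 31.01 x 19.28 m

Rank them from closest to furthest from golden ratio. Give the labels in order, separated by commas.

C, B, A

A: 53.48/34.79 ≈ 1.537 → |1.537 − 1.618| = 0.081
B: 43.03/27.08 ≈ 1.589 → |1.589 − 1.618| = 0.029
C: 31.01/19.28 ≈ 1.608 → |1.608 − 1.618| = 0.010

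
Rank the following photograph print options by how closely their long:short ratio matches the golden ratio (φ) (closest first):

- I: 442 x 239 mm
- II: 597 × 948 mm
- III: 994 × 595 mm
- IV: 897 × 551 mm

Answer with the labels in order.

IV, II, III, I

I: 442/239 ≈ 1.849 → |1.849 − 1.618| = 0.231
II: 948/597 ≈ 1.588 → |1.588 − 1.618| = 0.030
III: 994/595 ≈ 1.671 → |1.671 − 1.618| = 0.053
IV: 897/551 ≈ 1.628 → |1.628 − 1.618| = 0.010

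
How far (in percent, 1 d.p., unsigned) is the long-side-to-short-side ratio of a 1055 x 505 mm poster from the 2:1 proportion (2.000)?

4.5%

Ratio = 1055 / 505 ≈ 2.0891.
Ideal 2:1 = 2.0000. |2.0891 − 2.0000| / 2.0000 ≈ 4.46% → 4.5%.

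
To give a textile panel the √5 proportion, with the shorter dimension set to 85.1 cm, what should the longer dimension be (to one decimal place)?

190.3 cm

root-5 ≈ 2.23607.
Longer side = 85.1 × 2.23607 ≈ 190.290 → 190.3 cm.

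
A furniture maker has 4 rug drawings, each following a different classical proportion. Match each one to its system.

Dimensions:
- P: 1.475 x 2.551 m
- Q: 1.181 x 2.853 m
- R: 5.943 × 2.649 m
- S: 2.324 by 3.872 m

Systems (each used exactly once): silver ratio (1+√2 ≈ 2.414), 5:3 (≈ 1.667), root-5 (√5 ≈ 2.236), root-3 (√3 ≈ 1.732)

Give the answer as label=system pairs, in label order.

Ratios: P ≈ 1.729; Q ≈ 2.416; R ≈ 2.243; S ≈ 1.666.
Targets: silver ratio ≈ 2.414; 5:3 ≈ 1.667; root-5 ≈ 2.236; root-3 ≈ 1.732.

P=root-3, Q=silver ratio, R=root-5, S=5:3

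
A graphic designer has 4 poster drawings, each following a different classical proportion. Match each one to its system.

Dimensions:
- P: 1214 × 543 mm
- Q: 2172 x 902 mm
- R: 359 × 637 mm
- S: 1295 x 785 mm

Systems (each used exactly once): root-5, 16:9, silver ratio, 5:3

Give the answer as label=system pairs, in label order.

P=root-5, Q=silver ratio, R=16:9, S=5:3

P = 1214/543 ≈ 2.236 → root-5 (2.236)
Q = 2172/902 ≈ 2.408 → silver ratio (2.414)
R = 637/359 ≈ 1.774 → 16:9 (1.778)
S = 1295/785 ≈ 1.650 → 5:3 (1.667)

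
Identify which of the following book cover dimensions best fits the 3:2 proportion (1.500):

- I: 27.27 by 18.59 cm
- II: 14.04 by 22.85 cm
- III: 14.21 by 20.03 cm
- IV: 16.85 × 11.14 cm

IV

Target 3:2 ≈ 1.500.
I: 1.467 (Δ0.033)  II: 1.627 (Δ0.127)  III: 1.410 (Δ0.090)  IV: 1.513 (Δ0.013)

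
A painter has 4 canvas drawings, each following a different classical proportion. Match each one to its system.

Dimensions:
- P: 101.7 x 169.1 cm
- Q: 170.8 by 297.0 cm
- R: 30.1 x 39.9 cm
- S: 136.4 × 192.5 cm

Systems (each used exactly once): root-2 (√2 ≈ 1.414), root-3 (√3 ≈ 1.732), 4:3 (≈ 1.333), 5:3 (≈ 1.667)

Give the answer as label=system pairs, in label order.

P=5:3, Q=root-3, R=4:3, S=root-2

Ratios: P ≈ 1.663; Q ≈ 1.739; R ≈ 1.326; S ≈ 1.411.
Targets: root-2 ≈ 1.414; root-3 ≈ 1.732; 4:3 ≈ 1.333; 5:3 ≈ 1.667.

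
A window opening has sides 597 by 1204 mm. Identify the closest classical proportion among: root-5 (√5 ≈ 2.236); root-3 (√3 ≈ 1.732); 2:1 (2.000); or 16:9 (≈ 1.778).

2:1

1204/597 ≈ 2.017. Nearest candidates are 2:1 (2.000, off by 0.017) and root-5 (2.236, off by 0.219).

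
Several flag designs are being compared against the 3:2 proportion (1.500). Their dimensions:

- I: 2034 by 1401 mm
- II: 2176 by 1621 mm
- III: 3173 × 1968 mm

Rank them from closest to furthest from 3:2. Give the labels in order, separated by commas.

I: 2034/1401 ≈ 1.452 → |1.452 − 1.500| = 0.048
II: 2176/1621 ≈ 1.342 → |1.342 − 1.500| = 0.158
III: 3173/1968 ≈ 1.612 → |1.612 − 1.500| = 0.112

I, III, II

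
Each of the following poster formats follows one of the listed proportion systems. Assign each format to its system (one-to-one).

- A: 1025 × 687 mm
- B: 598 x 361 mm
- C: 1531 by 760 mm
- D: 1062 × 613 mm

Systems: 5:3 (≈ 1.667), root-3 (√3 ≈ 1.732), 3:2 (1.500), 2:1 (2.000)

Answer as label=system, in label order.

A=3:2, B=5:3, C=2:1, D=root-3

A = 1025/687 ≈ 1.492 → 3:2 (1.500)
B = 598/361 ≈ 1.657 → 5:3 (1.667)
C = 1531/760 ≈ 2.014 → 2:1 (2.000)
D = 1062/613 ≈ 1.732 → root-3 (1.732)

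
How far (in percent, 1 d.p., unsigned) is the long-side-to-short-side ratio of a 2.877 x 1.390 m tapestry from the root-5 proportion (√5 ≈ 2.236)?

7.4%

Ratio = 2.877 / 1.390 ≈ 2.0698.
Ideal root-5 ≈ 2.2361. |2.0698 − 2.2361| / 2.2361 ≈ 7.44% → 7.4%.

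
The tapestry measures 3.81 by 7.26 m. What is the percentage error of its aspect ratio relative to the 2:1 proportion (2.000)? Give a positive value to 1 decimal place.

4.7%

Ratio = 7.26 / 3.81 ≈ 1.9055.
Ideal 2:1 = 2.0000. |1.9055 − 2.0000| / 2.0000 ≈ 4.73% → 4.7%.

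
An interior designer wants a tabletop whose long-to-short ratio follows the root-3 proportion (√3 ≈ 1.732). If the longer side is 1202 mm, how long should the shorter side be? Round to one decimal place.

694.0 mm

root-3 ≈ 1.73205.
Shorter side = 1202 ÷ 1.73205 ≈ 693.975 → 694.0 mm.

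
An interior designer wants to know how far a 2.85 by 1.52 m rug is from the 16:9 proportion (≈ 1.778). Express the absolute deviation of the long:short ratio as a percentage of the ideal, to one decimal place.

Ratio = 2.85 / 1.52 ≈ 1.8750.
Ideal 16:9 ≈ 1.7778. |1.8750 − 1.7778| / 1.7778 ≈ 5.47% → 5.5%.

5.5%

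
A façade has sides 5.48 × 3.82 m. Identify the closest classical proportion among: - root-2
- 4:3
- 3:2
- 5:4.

root-2

Ratio = 5.48 / 3.82 ≈ 1.435.
Distances: root-2 1.414 (Δ 0.021); 4:3 1.333 (Δ 0.102); 3:2 1.500 (Δ 0.065); 5:4 1.250 (Δ 0.185).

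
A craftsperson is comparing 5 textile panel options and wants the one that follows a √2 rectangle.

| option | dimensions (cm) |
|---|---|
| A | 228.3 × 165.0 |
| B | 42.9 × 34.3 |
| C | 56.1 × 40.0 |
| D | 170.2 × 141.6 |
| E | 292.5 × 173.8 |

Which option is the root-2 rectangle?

C

Ratios (long/short): A ≈ 1.384; B ≈ 1.251; C ≈ 1.403; D ≈ 1.202; E ≈ 1.683.
root-2 ≈ 1.414; option C is nearest (Δ 0.011).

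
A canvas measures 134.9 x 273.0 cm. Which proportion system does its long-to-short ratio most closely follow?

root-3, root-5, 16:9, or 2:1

Ratio = 273.0 / 134.9 ≈ 2.024.
Distances: root-3 1.732 (Δ 0.292); root-5 2.236 (Δ 0.212); 16:9 1.778 (Δ 0.246); 2:1 2.000 (Δ 0.024).

2:1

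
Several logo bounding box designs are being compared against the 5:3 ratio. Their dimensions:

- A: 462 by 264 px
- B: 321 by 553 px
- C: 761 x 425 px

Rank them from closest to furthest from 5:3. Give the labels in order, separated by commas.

B, A, C

Ratios: A = 462 / 264 ≈ 1.750; B = 553 / 321 ≈ 1.723; C = 761 / 425 ≈ 1.791.
|Δ from 1.667|: A 0.083; B 0.056; C 0.124.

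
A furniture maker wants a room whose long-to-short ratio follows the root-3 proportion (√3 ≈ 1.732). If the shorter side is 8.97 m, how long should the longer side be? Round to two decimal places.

root-3 ≈ 1.73205.
Longer side = 8.97 × 1.73205 ≈ 15.5365 → 15.54 m.

15.54 m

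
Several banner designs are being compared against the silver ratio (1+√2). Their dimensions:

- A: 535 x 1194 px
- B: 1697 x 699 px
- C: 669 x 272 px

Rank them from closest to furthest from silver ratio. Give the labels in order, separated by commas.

Ratios: A = 1194 / 535 ≈ 2.232; B = 1697 / 699 ≈ 2.428; C = 669 / 272 ≈ 2.460.
|Δ from 2.414|: A 0.182; B 0.014; C 0.046.

B, C, A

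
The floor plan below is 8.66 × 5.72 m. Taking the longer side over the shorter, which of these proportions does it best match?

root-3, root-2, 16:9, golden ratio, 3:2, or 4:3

Ratio = 8.66 / 5.72 ≈ 1.514.
Distances: root-3 1.732 (Δ 0.218); root-2 1.414 (Δ 0.100); 16:9 1.778 (Δ 0.264); golden ratio 1.618 (Δ 0.104); 3:2 1.500 (Δ 0.014); 4:3 1.333 (Δ 0.181).

3:2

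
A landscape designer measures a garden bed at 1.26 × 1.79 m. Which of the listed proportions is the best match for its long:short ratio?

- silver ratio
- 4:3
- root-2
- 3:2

root-2

Ratio = 1.79 / 1.26 ≈ 1.421.
Distances: silver ratio 2.414 (Δ 0.993); 4:3 1.333 (Δ 0.088); root-2 1.414 (Δ 0.007); 3:2 1.500 (Δ 0.079).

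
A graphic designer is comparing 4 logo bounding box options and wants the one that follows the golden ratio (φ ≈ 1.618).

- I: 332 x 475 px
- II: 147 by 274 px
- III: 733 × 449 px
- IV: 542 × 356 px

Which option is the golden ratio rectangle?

III

Ratios (long/short): I ≈ 1.431; II ≈ 1.864; III ≈ 1.633; IV ≈ 1.522.
golden ratio ≈ 1.618; option III is nearest (Δ 0.015).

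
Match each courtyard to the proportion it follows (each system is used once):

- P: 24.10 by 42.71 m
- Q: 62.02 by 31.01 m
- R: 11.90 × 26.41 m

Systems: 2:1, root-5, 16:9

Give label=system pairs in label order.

P=16:9, Q=2:1, R=root-5

Ratios: P ≈ 1.772; Q ≈ 2.000; R ≈ 2.219.
Targets: 2:1 ≈ 2.000; root-5 ≈ 2.236; 16:9 ≈ 1.778.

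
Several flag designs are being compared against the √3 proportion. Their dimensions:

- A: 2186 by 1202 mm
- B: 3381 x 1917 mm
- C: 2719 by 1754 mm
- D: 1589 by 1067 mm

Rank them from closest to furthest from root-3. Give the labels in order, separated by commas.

B, A, C, D

Ratios: A = 2186 / 1202 ≈ 1.819; B = 3381 / 1917 ≈ 1.764; C = 2719 / 1754 ≈ 1.550; D = 1589 / 1067 ≈ 1.489.
|Δ from 1.732|: A 0.087; B 0.032; C 0.182; D 0.243.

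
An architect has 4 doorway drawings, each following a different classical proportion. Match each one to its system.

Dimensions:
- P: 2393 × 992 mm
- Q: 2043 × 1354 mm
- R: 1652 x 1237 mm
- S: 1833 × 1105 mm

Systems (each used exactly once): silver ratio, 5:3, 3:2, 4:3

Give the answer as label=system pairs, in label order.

P=silver ratio, Q=3:2, R=4:3, S=5:3

Ratios: P ≈ 2.412; Q ≈ 1.509; R ≈ 1.335; S ≈ 1.659.
Targets: silver ratio ≈ 2.414; 5:3 ≈ 1.667; 3:2 ≈ 1.500; 4:3 ≈ 1.333.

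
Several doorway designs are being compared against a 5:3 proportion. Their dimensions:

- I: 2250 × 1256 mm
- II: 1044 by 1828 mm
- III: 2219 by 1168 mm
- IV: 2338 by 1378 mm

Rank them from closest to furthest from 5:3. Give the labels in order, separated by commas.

Ratios: I = 2250 / 1256 ≈ 1.791; II = 1828 / 1044 ≈ 1.751; III = 2219 / 1168 ≈ 1.900; IV = 2338 / 1378 ≈ 1.697.
|Δ from 1.667|: I 0.124; II 0.084; III 0.233; IV 0.030.

IV, II, I, III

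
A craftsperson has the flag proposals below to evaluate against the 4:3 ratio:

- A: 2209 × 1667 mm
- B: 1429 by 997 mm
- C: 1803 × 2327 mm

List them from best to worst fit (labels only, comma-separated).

A: 2209/1667 ≈ 1.325 → |1.325 − 1.333| = 0.008
B: 1429/997 ≈ 1.433 → |1.433 − 1.333| = 0.100
C: 2327/1803 ≈ 1.291 → |1.291 − 1.333| = 0.042

A, C, B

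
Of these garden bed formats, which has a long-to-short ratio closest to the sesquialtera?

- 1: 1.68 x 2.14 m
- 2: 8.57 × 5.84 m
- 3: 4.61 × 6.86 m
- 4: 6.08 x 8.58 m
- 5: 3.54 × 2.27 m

3

Ratios (long/short): 1 ≈ 1.274; 2 ≈ 1.467; 3 ≈ 1.488; 4 ≈ 1.411; 5 ≈ 1.559.
3:2 ≈ 1.500; option 3 is nearest (Δ 0.012).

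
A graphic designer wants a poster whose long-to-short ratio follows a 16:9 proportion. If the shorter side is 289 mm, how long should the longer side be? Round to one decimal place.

513.8 mm

16:9 ≈ 1.77778.
Longer side = 289 × 1.77778 ≈ 513.778 → 513.8 mm.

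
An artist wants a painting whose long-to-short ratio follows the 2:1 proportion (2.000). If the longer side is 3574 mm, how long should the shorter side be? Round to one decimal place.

2:1 = 2.00000.
Shorter side = 3574 ÷ 2.00000 ≈ 1787.000 → 1787.0 mm.

1787.0 mm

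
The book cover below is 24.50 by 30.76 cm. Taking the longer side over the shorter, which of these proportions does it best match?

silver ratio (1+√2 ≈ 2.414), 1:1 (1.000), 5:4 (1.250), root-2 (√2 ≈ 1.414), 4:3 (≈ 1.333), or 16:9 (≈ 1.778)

5:4

30.76/24.50 ≈ 1.256. Nearest candidates are 5:4 (1.250, off by 0.006) and 4:3 (1.333, off by 0.077).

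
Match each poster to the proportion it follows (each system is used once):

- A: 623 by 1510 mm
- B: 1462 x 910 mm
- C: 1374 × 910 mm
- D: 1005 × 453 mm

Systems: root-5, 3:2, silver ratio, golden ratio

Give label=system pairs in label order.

A=silver ratio, B=golden ratio, C=3:2, D=root-5

A = 1510/623 ≈ 2.424 → silver ratio (2.414)
B = 1462/910 ≈ 1.607 → golden ratio (1.618)
C = 1374/910 ≈ 1.510 → 3:2 (1.500)
D = 1005/453 ≈ 2.219 → root-5 (2.236)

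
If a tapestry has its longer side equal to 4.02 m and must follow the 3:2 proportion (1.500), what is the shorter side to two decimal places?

3:2 = 1.50000.
Shorter side = 4.02 ÷ 1.50000 ≈ 2.6800 → 2.68 m.

2.68 m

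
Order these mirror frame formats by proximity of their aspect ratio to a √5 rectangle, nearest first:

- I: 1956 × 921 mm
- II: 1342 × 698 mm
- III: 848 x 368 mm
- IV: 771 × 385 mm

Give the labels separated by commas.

I: 1956/921 ≈ 2.124 → |2.124 − 2.236| = 0.112
II: 1342/698 ≈ 1.923 → |1.923 − 2.236| = 0.313
III: 848/368 ≈ 2.304 → |2.304 − 2.236| = 0.068
IV: 771/385 ≈ 2.003 → |2.003 − 2.236| = 0.233

III, I, IV, II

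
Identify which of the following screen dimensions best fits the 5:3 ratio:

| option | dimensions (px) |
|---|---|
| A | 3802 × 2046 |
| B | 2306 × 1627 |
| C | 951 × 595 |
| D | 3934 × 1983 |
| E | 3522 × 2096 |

E

Ratios (long/short): A ≈ 1.858; B ≈ 1.417; C ≈ 1.598; D ≈ 1.984; E ≈ 1.680.
5:3 ≈ 1.667; option E is nearest (Δ 0.013).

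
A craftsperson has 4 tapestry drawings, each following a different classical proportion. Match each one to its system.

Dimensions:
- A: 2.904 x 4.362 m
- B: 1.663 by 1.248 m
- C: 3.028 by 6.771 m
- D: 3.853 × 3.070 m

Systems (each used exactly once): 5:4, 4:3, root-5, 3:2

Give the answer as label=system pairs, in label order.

Ratios: A ≈ 1.502; B ≈ 1.333; C ≈ 2.236; D ≈ 1.255.
Targets: 5:4 ≈ 1.250; 4:3 ≈ 1.333; root-5 ≈ 2.236; 3:2 ≈ 1.500.

A=3:2, B=4:3, C=root-5, D=5:4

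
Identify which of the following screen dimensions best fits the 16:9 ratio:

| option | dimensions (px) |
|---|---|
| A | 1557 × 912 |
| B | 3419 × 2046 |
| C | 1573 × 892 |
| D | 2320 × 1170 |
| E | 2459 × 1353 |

C

Target 16:9 ≈ 1.778.
A: 1.707 (Δ0.071)  B: 1.671 (Δ0.107)  C: 1.763 (Δ0.015)  D: 1.983 (Δ0.205)  E: 1.817 (Δ0.039)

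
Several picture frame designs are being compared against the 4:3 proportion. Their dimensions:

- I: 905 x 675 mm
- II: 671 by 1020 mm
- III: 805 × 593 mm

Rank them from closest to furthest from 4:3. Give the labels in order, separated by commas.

I, III, II

I: 905/675 ≈ 1.341 → |1.341 − 1.333| = 0.008
II: 1020/671 ≈ 1.520 → |1.520 − 1.333| = 0.187
III: 805/593 ≈ 1.358 → |1.358 − 1.333| = 0.025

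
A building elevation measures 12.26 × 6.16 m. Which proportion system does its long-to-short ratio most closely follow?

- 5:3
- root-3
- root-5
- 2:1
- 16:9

Ratio = 12.26 / 6.16 ≈ 1.990.
Distances: 5:3 1.667 (Δ 0.323); root-3 1.732 (Δ 0.258); root-5 2.236 (Δ 0.246); 2:1 2.000 (Δ 0.010); 16:9 1.778 (Δ 0.212).

2:1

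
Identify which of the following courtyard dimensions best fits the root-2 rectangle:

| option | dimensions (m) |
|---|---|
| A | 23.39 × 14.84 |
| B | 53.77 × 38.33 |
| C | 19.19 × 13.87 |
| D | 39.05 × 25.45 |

B

Ratios (long/short): A ≈ 1.576; B ≈ 1.403; C ≈ 1.384; D ≈ 1.534.
root-2 ≈ 1.414; option B is nearest (Δ 0.011).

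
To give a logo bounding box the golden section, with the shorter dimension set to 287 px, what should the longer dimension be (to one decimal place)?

golden ratio ≈ 1.61803.
Longer side = 287 × 1.61803 ≈ 464.375 → 464.4 px.

464.4 px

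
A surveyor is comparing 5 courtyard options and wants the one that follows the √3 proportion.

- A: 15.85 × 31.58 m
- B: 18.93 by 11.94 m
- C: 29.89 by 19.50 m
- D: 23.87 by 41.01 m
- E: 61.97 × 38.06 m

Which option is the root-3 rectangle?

D

Ratios (long/short): A ≈ 1.992; B ≈ 1.585; C ≈ 1.533; D ≈ 1.718; E ≈ 1.628.
root-3 ≈ 1.732; option D is nearest (Δ 0.014).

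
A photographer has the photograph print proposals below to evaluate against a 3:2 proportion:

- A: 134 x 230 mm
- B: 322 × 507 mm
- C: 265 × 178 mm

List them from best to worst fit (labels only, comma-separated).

Ratios: A = 230 / 134 ≈ 1.716; B = 507 / 322 ≈ 1.575; C = 265 / 178 ≈ 1.489.
|Δ from 1.500|: A 0.216; B 0.075; C 0.011.

C, B, A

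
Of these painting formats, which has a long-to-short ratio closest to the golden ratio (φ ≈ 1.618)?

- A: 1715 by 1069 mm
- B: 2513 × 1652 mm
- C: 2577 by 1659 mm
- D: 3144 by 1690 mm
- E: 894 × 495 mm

A

Ratios (long/short): A ≈ 1.604; B ≈ 1.521; C ≈ 1.553; D ≈ 1.860; E ≈ 1.806.
golden ratio ≈ 1.618; option A is nearest (Δ 0.014).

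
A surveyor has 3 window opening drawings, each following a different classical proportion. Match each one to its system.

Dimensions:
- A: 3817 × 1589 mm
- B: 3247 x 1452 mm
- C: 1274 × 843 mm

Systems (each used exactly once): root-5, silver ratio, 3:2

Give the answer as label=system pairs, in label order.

A=silver ratio, B=root-5, C=3:2

A = 3817/1589 ≈ 2.402 → silver ratio (2.414)
B = 3247/1452 ≈ 2.236 → root-5 (2.236)
C = 1274/843 ≈ 1.511 → 3:2 (1.500)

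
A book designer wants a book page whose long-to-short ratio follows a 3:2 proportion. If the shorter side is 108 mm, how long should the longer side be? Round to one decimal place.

162.0 mm

3:2 = 1.50000.
Longer side = 108 × 1.50000 ≈ 162.000 → 162.0 mm.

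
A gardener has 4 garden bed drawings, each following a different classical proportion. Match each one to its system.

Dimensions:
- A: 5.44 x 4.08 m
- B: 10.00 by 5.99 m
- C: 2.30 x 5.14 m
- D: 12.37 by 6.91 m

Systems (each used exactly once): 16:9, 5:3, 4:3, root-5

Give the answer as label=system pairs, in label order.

A=4:3, B=5:3, C=root-5, D=16:9

A = 5.44/4.08 ≈ 1.333 → 4:3 (1.333)
B = 10.00/5.99 ≈ 1.669 → 5:3 (1.667)
C = 5.14/2.30 ≈ 2.235 → root-5 (2.236)
D = 12.37/6.91 ≈ 1.790 → 16:9 (1.778)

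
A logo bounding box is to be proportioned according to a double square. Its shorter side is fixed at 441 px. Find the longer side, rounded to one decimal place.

882.0 px

2:1 = 2.00000.
Longer side = 441 × 2.00000 ≈ 882.000 → 882.0 px.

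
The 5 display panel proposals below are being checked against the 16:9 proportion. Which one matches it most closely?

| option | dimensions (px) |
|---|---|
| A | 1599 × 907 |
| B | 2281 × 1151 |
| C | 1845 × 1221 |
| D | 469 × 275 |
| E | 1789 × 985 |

Target 16:9 ≈ 1.778.
A: 1.763 (Δ0.015)  B: 1.982 (Δ0.204)  C: 1.511 (Δ0.267)  D: 1.705 (Δ0.073)  E: 1.816 (Δ0.038)

A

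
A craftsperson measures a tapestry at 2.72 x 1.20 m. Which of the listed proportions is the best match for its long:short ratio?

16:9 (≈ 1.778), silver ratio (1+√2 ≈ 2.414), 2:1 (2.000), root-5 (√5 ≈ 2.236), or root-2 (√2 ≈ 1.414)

2.72/1.20 ≈ 2.267. Nearest candidates are root-5 (2.236, off by 0.031) and silver ratio (2.414, off by 0.147).

root-5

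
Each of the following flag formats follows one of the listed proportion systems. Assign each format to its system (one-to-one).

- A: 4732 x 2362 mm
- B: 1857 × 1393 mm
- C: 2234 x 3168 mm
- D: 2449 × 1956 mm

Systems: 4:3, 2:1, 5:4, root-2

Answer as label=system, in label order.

A = 4732/2362 ≈ 2.003 → 2:1 (2.000)
B = 1857/1393 ≈ 1.333 → 4:3 (1.333)
C = 3168/2234 ≈ 1.418 → root-2 (1.414)
D = 2449/1956 ≈ 1.252 → 5:4 (1.250)

A=2:1, B=4:3, C=root-2, D=5:4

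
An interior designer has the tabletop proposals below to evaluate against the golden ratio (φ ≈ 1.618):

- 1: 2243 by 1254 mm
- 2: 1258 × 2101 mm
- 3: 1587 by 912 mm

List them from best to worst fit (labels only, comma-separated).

2, 3, 1

Ratios: 1 = 2243 / 1254 ≈ 1.789; 2 = 2101 / 1258 ≈ 1.670; 3 = 1587 / 912 ≈ 1.740.
|Δ from 1.618|: 1 0.171; 2 0.052; 3 0.122.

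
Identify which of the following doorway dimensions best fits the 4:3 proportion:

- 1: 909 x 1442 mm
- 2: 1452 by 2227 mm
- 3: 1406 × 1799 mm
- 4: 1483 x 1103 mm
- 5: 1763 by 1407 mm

4

Ratios (long/short): 1 ≈ 1.586; 2 ≈ 1.534; 3 ≈ 1.280; 4 ≈ 1.345; 5 ≈ 1.253.
4:3 ≈ 1.333; option 4 is nearest (Δ 0.012).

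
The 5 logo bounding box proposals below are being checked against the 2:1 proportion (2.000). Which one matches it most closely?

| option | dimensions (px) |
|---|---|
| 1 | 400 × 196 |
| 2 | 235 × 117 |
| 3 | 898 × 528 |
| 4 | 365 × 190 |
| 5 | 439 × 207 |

Target 2:1 ≈ 2.000.
1: 2.041 (Δ0.041)  2: 2.009 (Δ0.009)  3: 1.701 (Δ0.299)  4: 1.921 (Δ0.079)  5: 2.121 (Δ0.121)

2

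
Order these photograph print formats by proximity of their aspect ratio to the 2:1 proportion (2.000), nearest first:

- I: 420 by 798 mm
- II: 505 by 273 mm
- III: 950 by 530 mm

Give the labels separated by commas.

Ratios: I = 798 / 420 ≈ 1.900; II = 505 / 273 ≈ 1.850; III = 950 / 530 ≈ 1.792.
|Δ from 2.000|: I 0.100; II 0.150; III 0.208.

I, II, III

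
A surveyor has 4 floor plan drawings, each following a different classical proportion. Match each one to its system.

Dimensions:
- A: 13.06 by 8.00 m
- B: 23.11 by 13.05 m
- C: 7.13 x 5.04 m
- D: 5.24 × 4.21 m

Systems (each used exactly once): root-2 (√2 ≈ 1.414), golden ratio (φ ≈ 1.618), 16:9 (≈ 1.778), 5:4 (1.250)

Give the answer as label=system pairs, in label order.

A = 13.06/8.00 ≈ 1.633 → golden ratio (1.618)
B = 23.11/13.05 ≈ 1.771 → 16:9 (1.778)
C = 7.13/5.04 ≈ 1.415 → root-2 (1.414)
D = 5.24/4.21 ≈ 1.245 → 5:4 (1.250)

A=golden ratio, B=16:9, C=root-2, D=5:4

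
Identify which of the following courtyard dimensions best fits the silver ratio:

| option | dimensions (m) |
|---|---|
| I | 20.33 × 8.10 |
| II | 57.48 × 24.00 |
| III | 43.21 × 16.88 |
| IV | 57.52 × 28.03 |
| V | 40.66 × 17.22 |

Ratios (long/short): I ≈ 2.510; II ≈ 2.395; III ≈ 2.560; IV ≈ 2.052; V ≈ 2.361.
silver ratio ≈ 2.414; option II is nearest (Δ 0.019).

II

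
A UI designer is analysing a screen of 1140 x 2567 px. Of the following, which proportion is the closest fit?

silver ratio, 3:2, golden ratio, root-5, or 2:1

root-5

2567/1140 ≈ 2.252. Nearest candidates are root-5 (2.236, off by 0.016) and silver ratio (2.414, off by 0.162).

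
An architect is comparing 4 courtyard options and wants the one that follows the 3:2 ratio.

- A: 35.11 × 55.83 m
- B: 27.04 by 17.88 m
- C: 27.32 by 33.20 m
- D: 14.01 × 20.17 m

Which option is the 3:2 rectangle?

Target 3:2 ≈ 1.500.
A: 1.590 (Δ0.090)  B: 1.512 (Δ0.012)  C: 1.215 (Δ0.285)  D: 1.440 (Δ0.060)

B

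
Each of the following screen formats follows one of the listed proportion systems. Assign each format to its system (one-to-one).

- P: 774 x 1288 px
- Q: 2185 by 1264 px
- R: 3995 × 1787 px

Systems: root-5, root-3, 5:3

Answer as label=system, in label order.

P=5:3, Q=root-3, R=root-5

Ratios: P ≈ 1.664; Q ≈ 1.729; R ≈ 2.236.
Targets: root-5 ≈ 2.236; root-3 ≈ 1.732; 5:3 ≈ 1.667.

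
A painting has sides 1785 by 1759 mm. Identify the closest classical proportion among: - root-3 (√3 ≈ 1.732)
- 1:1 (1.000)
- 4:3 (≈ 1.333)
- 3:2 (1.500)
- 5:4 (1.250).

1:1

1785/1759 ≈ 1.015. Nearest candidates are 1:1 (1.000, off by 0.015) and 5:4 (1.250, off by 0.235).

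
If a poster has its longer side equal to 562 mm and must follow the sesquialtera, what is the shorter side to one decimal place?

374.7 mm

3:2 = 1.50000.
Shorter side = 562 ÷ 1.50000 ≈ 374.667 → 374.7 mm.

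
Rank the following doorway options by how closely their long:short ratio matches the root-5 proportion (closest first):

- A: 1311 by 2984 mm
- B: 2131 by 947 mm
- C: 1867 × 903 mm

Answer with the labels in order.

B, A, C

Ratios: A = 2984 / 1311 ≈ 2.276; B = 2131 / 947 ≈ 2.250; C = 1867 / 903 ≈ 2.068.
|Δ from 2.236|: A 0.040; B 0.014; C 0.168.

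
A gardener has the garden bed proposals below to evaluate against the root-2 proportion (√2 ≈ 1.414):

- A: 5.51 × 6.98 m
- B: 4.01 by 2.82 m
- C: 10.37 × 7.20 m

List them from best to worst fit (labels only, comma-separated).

Ratios: A = 6.98 / 5.51 ≈ 1.267; B = 4.01 / 2.82 ≈ 1.422; C = 10.37 / 7.20 ≈ 1.440.
|Δ from 1.414|: A 0.147; B 0.008; C 0.026.

B, C, A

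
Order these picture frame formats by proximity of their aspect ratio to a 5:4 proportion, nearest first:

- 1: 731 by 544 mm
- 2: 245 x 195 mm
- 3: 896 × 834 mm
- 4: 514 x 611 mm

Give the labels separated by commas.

Ratios: 1 = 731 / 544 ≈ 1.344; 2 = 245 / 195 ≈ 1.256; 3 = 896 / 834 ≈ 1.074; 4 = 611 / 514 ≈ 1.189.
|Δ from 1.250|: 1 0.094; 2 0.006; 3 0.176; 4 0.061.

2, 4, 1, 3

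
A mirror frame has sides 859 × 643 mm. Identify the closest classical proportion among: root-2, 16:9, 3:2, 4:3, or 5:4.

4:3

859/643 ≈ 1.336. Nearest candidates are 4:3 (1.333, off by 0.003) and root-2 (1.414, off by 0.078).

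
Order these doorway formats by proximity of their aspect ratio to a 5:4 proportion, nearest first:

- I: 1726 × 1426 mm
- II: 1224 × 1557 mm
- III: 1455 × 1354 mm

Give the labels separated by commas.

II, I, III

Ratios: I = 1726 / 1426 ≈ 1.210; II = 1557 / 1224 ≈ 1.272; III = 1455 / 1354 ≈ 1.075.
|Δ from 1.250|: I 0.040; II 0.022; III 0.175.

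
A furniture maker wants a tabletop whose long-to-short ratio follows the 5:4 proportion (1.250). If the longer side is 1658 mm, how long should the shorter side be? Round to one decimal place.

5:4 = 1.25000.
Shorter side = 1658 ÷ 1.25000 ≈ 1326.400 → 1326.4 mm.

1326.4 mm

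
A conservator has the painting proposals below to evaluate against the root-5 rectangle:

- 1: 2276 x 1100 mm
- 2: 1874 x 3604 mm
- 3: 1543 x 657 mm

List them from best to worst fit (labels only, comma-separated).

1: 2276/1100 ≈ 2.069 → |2.069 − 2.236| = 0.167
2: 3604/1874 ≈ 1.923 → |1.923 − 2.236| = 0.313
3: 1543/657 ≈ 2.349 → |2.349 − 2.236| = 0.113

3, 1, 2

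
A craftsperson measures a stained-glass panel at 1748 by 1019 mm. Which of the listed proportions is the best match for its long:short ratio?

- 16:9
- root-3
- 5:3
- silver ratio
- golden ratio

Ratio = 1748 / 1019 ≈ 1.715.
Distances: 16:9 1.778 (Δ 0.063); root-3 1.732 (Δ 0.017); 5:3 1.667 (Δ 0.048); silver ratio 2.414 (Δ 0.699); golden ratio 1.618 (Δ 0.097).

root-3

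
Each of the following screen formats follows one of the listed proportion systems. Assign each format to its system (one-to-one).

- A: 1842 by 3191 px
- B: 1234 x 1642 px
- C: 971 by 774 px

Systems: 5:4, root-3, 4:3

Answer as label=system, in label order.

A=root-3, B=4:3, C=5:4

A = 3191/1842 ≈ 1.732 → root-3 (1.732)
B = 1642/1234 ≈ 1.331 → 4:3 (1.333)
C = 971/774 ≈ 1.255 → 5:4 (1.250)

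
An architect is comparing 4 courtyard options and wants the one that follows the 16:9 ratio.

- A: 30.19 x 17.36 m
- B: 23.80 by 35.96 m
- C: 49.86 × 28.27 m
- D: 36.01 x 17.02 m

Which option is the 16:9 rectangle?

Ratios (long/short): A ≈ 1.739; B ≈ 1.511; C ≈ 1.764; D ≈ 2.116.
16:9 ≈ 1.778; option C is nearest (Δ 0.014).

C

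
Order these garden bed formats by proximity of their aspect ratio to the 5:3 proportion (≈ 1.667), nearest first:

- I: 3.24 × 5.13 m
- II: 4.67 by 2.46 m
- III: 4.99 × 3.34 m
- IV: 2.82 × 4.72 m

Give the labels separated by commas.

Ratios: I = 5.13 / 3.24 ≈ 1.583; II = 4.67 / 2.46 ≈ 1.898; III = 4.99 / 3.34 ≈ 1.494; IV = 4.72 / 2.82 ≈ 1.674.
|Δ from 1.667|: I 0.084; II 0.231; III 0.173; IV 0.007.

IV, I, III, II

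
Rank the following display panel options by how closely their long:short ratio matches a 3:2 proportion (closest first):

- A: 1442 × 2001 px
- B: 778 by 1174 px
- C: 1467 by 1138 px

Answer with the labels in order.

Ratios: A = 2001 / 1442 ≈ 1.388; B = 1174 / 778 ≈ 1.509; C = 1467 / 1138 ≈ 1.289.
|Δ from 1.500|: A 0.112; B 0.009; C 0.211.

B, A, C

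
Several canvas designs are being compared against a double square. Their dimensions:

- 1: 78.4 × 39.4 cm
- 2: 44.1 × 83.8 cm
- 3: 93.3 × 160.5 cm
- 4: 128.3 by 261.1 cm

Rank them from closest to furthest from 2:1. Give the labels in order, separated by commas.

1, 4, 2, 3

Ratios: 1 = 78.4 / 39.4 ≈ 1.990; 2 = 83.8 / 44.1 ≈ 1.900; 3 = 160.5 / 93.3 ≈ 1.720; 4 = 261.1 / 128.3 ≈ 2.035.
|Δ from 2.000|: 1 0.010; 2 0.100; 3 0.280; 4 0.035.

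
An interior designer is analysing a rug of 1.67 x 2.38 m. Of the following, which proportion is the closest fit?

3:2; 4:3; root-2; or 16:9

Ratio = 2.38 / 1.67 ≈ 1.425.
Distances: 3:2 1.500 (Δ 0.075); 4:3 1.333 (Δ 0.092); root-2 1.414 (Δ 0.011); 16:9 1.778 (Δ 0.353).

root-2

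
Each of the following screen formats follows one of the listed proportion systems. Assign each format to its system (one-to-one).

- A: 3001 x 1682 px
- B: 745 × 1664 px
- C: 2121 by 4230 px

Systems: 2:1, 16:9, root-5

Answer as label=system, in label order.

A = 3001/1682 ≈ 1.784 → 16:9 (1.778)
B = 1664/745 ≈ 2.234 → root-5 (2.236)
C = 4230/2121 ≈ 1.994 → 2:1 (2.000)

A=16:9, B=root-5, C=2:1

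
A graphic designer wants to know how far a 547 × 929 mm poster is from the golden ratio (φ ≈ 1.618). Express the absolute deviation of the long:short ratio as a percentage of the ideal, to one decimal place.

Ratio = 929 / 547 ≈ 1.6984.
Ideal golden ratio ≈ 1.6180. |1.6984 − 1.6180| / 1.6180 ≈ 4.97% → 5.0%.

5.0%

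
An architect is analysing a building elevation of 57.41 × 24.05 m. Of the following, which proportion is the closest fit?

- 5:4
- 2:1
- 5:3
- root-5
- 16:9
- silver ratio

silver ratio

57.41/24.05 ≈ 2.387. Nearest candidates are silver ratio (2.414, off by 0.027) and root-5 (2.236, off by 0.151).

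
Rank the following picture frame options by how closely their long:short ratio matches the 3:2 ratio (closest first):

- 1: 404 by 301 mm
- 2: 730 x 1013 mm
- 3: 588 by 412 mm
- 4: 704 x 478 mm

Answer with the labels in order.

1: 404/301 ≈ 1.342 → |1.342 − 1.500| = 0.158
2: 1013/730 ≈ 1.388 → |1.388 − 1.500| = 0.112
3: 588/412 ≈ 1.427 → |1.427 − 1.500| = 0.073
4: 704/478 ≈ 1.473 → |1.473 − 1.500| = 0.027

4, 3, 2, 1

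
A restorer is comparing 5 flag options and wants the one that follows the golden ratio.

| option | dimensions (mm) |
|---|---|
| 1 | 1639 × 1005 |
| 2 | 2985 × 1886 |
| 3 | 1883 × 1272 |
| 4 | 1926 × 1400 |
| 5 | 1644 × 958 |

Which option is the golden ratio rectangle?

1

Target golden ratio ≈ 1.618.
1: 1.631 (Δ0.013)  2: 1.583 (Δ0.035)  3: 1.480 (Δ0.138)  4: 1.376 (Δ0.242)  5: 1.716 (Δ0.098)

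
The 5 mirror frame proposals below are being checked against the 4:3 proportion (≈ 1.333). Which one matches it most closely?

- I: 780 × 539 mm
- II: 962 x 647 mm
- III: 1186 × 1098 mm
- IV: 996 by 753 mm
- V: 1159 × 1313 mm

Target 4:3 ≈ 1.333.
I: 1.447 (Δ0.114)  II: 1.487 (Δ0.154)  III: 1.080 (Δ0.253)  IV: 1.323 (Δ0.010)  V: 1.133 (Δ0.200)

IV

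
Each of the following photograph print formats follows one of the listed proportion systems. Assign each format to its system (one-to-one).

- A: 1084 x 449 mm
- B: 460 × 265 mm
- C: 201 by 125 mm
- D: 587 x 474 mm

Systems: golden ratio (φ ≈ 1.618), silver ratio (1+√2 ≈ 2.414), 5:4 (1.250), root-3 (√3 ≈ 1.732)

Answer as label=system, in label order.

Ratios: A ≈ 2.414; B ≈ 1.736; C ≈ 1.608; D ≈ 1.238.
Targets: golden ratio ≈ 1.618; silver ratio ≈ 2.414; 5:4 ≈ 1.250; root-3 ≈ 1.732.

A=silver ratio, B=root-3, C=golden ratio, D=5:4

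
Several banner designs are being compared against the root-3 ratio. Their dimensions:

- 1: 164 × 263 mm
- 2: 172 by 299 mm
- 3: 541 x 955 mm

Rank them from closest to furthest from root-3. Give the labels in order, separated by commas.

2, 3, 1

1: 263/164 ≈ 1.604 → |1.604 − 1.732| = 0.128
2: 299/172 ≈ 1.738 → |1.738 − 1.732| = 0.006
3: 955/541 ≈ 1.765 → |1.765 − 1.732| = 0.033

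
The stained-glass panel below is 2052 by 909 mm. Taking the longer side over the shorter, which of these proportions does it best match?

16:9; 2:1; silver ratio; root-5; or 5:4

root-5

Ratio = 2052 / 909 ≈ 2.257.
Distances: 16:9 1.778 (Δ 0.479); 2:1 2.000 (Δ 0.257); silver ratio 2.414 (Δ 0.157); root-5 2.236 (Δ 0.021); 5:4 1.250 (Δ 1.007).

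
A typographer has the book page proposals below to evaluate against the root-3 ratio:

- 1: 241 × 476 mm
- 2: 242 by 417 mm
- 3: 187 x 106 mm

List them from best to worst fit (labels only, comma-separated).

1: 476/241 ≈ 1.975 → |1.975 − 1.732| = 0.243
2: 417/242 ≈ 1.723 → |1.723 − 1.732| = 0.009
3: 187/106 ≈ 1.764 → |1.764 − 1.732| = 0.032

2, 3, 1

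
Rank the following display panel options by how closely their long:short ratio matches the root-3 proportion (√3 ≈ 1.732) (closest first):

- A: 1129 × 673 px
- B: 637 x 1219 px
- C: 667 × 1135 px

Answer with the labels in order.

C, A, B

Ratios: A = 1129 / 673 ≈ 1.678; B = 1219 / 637 ≈ 1.914; C = 1135 / 667 ≈ 1.702.
|Δ from 1.732|: A 0.054; B 0.182; C 0.030.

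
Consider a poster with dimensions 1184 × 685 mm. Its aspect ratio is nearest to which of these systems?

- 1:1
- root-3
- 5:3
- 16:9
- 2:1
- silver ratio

root-3

1184/685 ≈ 1.728. Nearest candidates are root-3 (1.732, off by 0.004) and 16:9 (1.778, off by 0.050).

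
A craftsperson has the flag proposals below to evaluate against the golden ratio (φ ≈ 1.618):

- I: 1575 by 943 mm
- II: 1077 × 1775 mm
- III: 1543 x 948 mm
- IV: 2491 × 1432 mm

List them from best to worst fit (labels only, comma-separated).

III, II, I, IV

Ratios: I = 1575 / 943 ≈ 1.670; II = 1775 / 1077 ≈ 1.648; III = 1543 / 948 ≈ 1.628; IV = 2491 / 1432 ≈ 1.740.
|Δ from 1.618|: I 0.052; II 0.030; III 0.010; IV 0.122.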